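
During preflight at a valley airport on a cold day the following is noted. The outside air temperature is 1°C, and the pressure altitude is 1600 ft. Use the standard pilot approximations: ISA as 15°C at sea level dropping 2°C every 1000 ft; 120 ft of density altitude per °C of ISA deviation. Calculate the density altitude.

304 ft

ISA temperature at 1600 ft = 15 − 2 × (1600/1000) = 11.8°C.
ISA deviation = 1 − 11.8 = -10.8°C.
Density altitude = 1600 + 120 × (-10.8) = 1600 + (-1296) = 304 ft.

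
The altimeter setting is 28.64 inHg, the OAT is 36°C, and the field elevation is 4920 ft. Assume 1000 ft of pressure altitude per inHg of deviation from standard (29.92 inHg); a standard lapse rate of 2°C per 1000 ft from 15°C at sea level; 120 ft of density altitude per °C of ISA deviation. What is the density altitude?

10208 ft

Pressure altitude = 4920 + (29.92 − 28.64) × 1000 = 4920 + (+1280) = 6200 ft.
ISA temperature at 6200 ft = 15 − 2 × (6200/1000) = 2.6°C.
ISA deviation = 36 − 2.6 = +33.4°C.
Density altitude = 6200 + 120 × (33.4) = 10208 ft.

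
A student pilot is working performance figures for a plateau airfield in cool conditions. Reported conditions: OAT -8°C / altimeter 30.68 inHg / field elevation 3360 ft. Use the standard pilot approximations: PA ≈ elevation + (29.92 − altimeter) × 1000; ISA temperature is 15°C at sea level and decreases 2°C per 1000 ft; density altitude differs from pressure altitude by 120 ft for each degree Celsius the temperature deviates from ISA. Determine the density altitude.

464 ft

Pressure altitude = 3360 + (29.92 − 30.68) × 1000 = 3360 + (-760) = 2600 ft.
ISA temperature at 2600 ft = 15 − 2 × (2600/1000) = 9.8°C.
ISA deviation = -8 − 9.8 = -17.8°C.
Density altitude = 2600 + 120 × (-17.8) = 464 ft.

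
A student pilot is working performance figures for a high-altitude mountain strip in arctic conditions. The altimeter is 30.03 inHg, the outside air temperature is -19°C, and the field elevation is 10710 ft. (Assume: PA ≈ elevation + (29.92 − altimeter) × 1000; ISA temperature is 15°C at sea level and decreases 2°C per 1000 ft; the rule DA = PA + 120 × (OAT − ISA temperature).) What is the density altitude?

9064 ft

Pressure altitude = 10710 + (29.92 − 30.03) × 1000 = 10710 + (-110) = 10600 ft.
ISA temperature at 10600 ft = 15 − 2 × (10600/1000) = -6.2°C.
ISA deviation = -19 − (-6.2) = -12.8°C.
Density altitude = 10600 + 120 × (-12.8) = 9064 ft.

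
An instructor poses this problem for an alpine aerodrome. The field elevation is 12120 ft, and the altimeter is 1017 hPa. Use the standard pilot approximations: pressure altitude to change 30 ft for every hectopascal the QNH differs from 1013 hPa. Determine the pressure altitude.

Pressure correction = (1013 − 1017) × 30 = -120 ft.
Pressure altitude = 12120 + (-120) = 12000 ft.

12000 ft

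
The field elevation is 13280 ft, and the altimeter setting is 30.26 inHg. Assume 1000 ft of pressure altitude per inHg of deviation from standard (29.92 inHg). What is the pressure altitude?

Pressure correction = (29.92 − 30.26) × 1000 = -340 ft.
Pressure altitude = 13280 + (-340) = 12940 ft.

12940 ft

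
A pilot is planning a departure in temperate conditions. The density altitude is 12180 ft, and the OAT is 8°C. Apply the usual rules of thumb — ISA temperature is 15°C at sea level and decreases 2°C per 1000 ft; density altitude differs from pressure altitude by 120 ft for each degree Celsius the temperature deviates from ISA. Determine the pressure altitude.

DA = PA + 120 × (OAT − (15 − 2·PA/1000)) = PA + 120·OAT − 1800 + 0.24·PA = 1.24·PA + 120·OAT − 1800.
So 1.24·PA = 12180 − 120 × 8 + 1800 = 13020.
PA = 13020 / 1.24 = 10500 ft.

10500 ft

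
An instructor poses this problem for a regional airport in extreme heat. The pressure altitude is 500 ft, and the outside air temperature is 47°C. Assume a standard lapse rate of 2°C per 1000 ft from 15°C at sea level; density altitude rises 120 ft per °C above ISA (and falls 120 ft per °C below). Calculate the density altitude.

ISA temperature at 500 ft = 15 − 2 × (500/1000) = 14°C.
ISA deviation = 47 − 14 = +33°C.
Density altitude = 500 + 120 × (33) = 500 + (+3960) = 4460 ft.

4460 ft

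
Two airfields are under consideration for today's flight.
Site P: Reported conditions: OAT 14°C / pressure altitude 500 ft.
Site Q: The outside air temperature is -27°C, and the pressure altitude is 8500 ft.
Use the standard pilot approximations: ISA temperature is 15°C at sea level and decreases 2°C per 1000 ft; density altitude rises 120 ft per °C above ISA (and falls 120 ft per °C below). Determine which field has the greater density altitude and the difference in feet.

Site Q by 5000 ft

Site P: ISA temp = 14°C, deviation 0°C, DA = 500 + 120 × 0 = 500 ft.
Site Q: ISA temp = -2°C, deviation -25°C, DA = 8500 + 120 × (-25) = 5500 ft.
Site Q is higher by 5500 − 500 = 5000 ft.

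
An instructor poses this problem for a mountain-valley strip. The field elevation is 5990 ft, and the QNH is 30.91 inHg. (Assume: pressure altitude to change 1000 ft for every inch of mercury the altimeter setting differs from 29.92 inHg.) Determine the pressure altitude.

5000 ft

Pressure correction = (29.92 − 30.91) × 1000 = -990 ft.
Pressure altitude = 5990 + (-990) = 5000 ft.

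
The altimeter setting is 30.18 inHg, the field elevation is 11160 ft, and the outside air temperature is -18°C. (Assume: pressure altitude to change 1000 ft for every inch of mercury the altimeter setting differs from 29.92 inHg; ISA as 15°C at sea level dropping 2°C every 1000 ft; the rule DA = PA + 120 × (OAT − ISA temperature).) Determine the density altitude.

9556 ft

Pressure altitude = 11160 + (29.92 − 30.18) × 1000 = 11160 + (-260) = 10900 ft.
ISA temperature at 10900 ft = 15 − 2 × (10900/1000) = -6.8°C.
ISA deviation = -18 − (-6.8) = -11.2°C.
Density altitude = 10900 + 120 × (-11.2) = 9556 ft.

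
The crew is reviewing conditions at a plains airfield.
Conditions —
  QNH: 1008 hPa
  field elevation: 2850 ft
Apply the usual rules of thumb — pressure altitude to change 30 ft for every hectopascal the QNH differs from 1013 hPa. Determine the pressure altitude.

Pressure correction = (1013 − 1008) × 30 = +150 ft.
Pressure altitude = 2850 + (+150) = 3000 ft.

3000 ft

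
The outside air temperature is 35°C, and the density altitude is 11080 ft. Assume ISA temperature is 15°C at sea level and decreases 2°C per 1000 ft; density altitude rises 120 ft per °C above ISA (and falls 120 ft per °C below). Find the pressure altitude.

7000 ft

DA = PA + 120 × (OAT − (15 − 2·PA/1000)) = PA + 120·OAT − 1800 + 0.24·PA = 1.24·PA + 120·OAT − 1800.
So 1.24·PA = 11080 − 120 × 35 + 1800 = 8680.
PA = 8680 / 1.24 = 7000 ft.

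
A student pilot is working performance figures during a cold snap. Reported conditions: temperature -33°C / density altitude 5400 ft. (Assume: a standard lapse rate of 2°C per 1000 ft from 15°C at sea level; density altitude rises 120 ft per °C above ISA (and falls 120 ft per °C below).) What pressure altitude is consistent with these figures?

9000 ft

DA = PA + 120 × (OAT − (15 − 2·PA/1000)) = PA + 120·OAT − 1800 + 0.24·PA = 1.24·PA + 120·OAT − 1800.
So 1.24·PA = 5400 − 120 × (-33) + 1800 = 11160.
PA = 11160 / 1.24 = 9000 ft.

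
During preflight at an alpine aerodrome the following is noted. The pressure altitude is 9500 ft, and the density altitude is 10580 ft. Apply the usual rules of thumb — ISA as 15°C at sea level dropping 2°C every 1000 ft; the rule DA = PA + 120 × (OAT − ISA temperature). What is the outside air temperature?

Density altitude − pressure altitude = 10580 − 9500 = +1080 ft.
At 120 ft/°C that is an ISA deviation of 1080/120 = +9°C.
ISA temperature at 9500 ft = 15 − 2 × (9500/1000) = -4°C.
OAT = ISA + deviation = -4 + (+9) = 5°C.

5°C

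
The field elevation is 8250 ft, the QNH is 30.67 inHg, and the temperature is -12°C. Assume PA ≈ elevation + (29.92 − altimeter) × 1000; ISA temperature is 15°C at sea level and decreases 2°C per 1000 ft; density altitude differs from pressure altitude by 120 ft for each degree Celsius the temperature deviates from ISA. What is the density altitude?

6060 ft

Pressure altitude = 8250 + (29.92 − 30.67) × 1000 = 8250 + (-750) = 7500 ft.
ISA temperature at 7500 ft = 15 − 2 × (7500/1000) = 0°C.
ISA deviation = -12 − 0 = -12°C.
Density altitude = 7500 + 120 × (-12) = 6060 ft.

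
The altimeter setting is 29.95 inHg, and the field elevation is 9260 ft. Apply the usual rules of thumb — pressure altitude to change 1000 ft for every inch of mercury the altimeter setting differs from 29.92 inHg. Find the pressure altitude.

9230 ft

Pressure correction = (29.92 − 29.95) × 1000 = -30 ft.
Pressure altitude = 9260 + (-30) = 9230 ft.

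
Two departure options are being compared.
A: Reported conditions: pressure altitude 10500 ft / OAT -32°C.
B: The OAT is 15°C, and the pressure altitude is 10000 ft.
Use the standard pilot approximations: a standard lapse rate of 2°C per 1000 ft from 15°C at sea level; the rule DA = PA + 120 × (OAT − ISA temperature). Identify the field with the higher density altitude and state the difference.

B by 5020 ft

A: ISA temp = -6°C, deviation -26°C, DA = 10500 + 120 × (-26) = 7380 ft.
B: ISA temp = -5°C, deviation +20°C, DA = 10000 + 120 × 20 = 12400 ft.
B is higher by 12400 − 7380 = 5020 ft.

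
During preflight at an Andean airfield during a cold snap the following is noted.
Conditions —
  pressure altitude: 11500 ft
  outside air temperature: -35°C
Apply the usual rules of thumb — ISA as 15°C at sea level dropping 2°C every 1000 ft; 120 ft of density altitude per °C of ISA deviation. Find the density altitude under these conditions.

ISA temperature at 11500 ft = 15 − 2 × (11500/1000) = -8°C.
ISA deviation = -35 − (-8) = -27°C.
Density altitude = 11500 + 120 × (-27) = 11500 + (-3240) = 8260 ft.

8260 ft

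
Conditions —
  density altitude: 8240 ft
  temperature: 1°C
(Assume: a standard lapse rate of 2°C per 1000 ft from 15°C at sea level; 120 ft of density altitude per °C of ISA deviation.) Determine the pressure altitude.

8000 ft

DA = PA + 120 × (OAT − (15 − 2·PA/1000)) = PA + 120·OAT − 1800 + 0.24·PA = 1.24·PA + 120·OAT − 1800.
So 1.24·PA = 8240 − 120 × 1 + 1800 = 9920.
PA = 9920 / 1.24 = 8000 ft.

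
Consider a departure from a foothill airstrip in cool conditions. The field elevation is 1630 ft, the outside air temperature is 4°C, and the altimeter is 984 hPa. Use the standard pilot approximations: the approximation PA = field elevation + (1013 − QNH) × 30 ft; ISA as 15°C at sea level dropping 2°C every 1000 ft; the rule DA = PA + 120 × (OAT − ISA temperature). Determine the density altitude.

Pressure altitude = 1630 + (1013 − 984) × 30 = 1630 + (+870) = 2500 ft.
ISA temperature at 2500 ft = 15 − 2 × (2500/1000) = 10°C.
ISA deviation = 4 − 10 = -6°C.
Density altitude = 2500 + 120 × (-6) = 1780 ft.

1780 ft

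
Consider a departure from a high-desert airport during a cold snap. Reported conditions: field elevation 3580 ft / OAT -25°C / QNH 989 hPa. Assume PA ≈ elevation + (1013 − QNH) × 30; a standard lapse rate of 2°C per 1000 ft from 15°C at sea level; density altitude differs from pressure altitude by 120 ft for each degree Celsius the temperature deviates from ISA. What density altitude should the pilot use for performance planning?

Pressure altitude = 3580 + (1013 − 989) × 30 = 3580 + (+720) = 4300 ft.
ISA temperature at 4300 ft = 15 − 2 × (4300/1000) = 6.4°C.
ISA deviation = -25 − 6.4 = -31.4°C.
Density altitude = 4300 + 120 × (-31.4) = 532 ft.

532 ft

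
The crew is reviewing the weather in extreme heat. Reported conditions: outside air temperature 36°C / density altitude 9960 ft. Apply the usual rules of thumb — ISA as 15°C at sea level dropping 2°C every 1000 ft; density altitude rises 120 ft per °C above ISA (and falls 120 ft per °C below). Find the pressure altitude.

DA = PA + 120 × (OAT − (15 − 2·PA/1000)) = PA + 120·OAT − 1800 + 0.24·PA = 1.24·PA + 120·OAT − 1800.
So 1.24·PA = 9960 − 120 × 36 + 1800 = 7440.
PA = 7440 / 1.24 = 6000 ft.

6000 ft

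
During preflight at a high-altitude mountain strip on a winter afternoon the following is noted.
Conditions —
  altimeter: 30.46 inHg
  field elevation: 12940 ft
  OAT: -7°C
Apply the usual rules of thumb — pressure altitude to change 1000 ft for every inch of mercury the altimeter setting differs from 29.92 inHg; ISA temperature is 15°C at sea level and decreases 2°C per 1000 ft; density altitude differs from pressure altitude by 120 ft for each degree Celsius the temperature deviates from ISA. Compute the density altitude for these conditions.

12736 ft

Pressure altitude = 12940 + (29.92 − 30.46) × 1000 = 12940 + (-540) = 12400 ft.
ISA temperature at 12400 ft = 15 − 2 × (12400/1000) = -9.8°C.
ISA deviation = -7 − (-9.8) = +2.8°C.
Density altitude = 12400 + 120 × (2.8) = 12736 ft.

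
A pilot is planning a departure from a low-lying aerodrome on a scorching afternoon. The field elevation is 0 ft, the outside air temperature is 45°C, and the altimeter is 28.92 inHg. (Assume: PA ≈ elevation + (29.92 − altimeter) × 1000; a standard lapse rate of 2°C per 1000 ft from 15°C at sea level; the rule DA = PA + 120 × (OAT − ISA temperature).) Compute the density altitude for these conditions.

4840 ft

Pressure altitude = 0 + (29.92 − 28.92) × 1000 = 0 + (+1000) = 1000 ft.
ISA temperature at 1000 ft = 15 − 2 × (1000/1000) = 13°C.
ISA deviation = 45 − 13 = +32°C.
Density altitude = 1000 + 120 × (32) = 4840 ft.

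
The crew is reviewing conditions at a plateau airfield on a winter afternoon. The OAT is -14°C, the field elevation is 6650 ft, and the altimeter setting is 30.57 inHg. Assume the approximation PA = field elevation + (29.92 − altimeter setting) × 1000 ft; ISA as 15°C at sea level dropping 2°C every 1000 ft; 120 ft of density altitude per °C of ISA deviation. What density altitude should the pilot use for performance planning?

3960 ft

Pressure altitude = 6650 + (29.92 − 30.57) × 1000 = 6650 + (-650) = 6000 ft.
ISA temperature at 6000 ft = 15 − 2 × (6000/1000) = 3°C.
ISA deviation = -14 − 3 = -17°C.
Density altitude = 6000 + 120 × (-17) = 3960 ft.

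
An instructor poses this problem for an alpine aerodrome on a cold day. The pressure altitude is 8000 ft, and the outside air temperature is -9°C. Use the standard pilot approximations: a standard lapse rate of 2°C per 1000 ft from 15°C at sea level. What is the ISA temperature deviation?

ISA-8°C

ISA temperature at 8000 ft = 15 − 2 × (8000/1000) = -1°C.
Deviation = OAT − ISA = -9 − (-1) = -8°C.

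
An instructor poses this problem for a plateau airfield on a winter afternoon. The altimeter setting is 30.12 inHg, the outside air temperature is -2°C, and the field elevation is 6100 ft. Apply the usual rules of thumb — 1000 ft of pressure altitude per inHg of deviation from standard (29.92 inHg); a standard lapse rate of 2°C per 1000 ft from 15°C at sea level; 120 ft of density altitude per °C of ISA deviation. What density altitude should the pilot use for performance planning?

Pressure altitude = 6100 + (29.92 − 30.12) × 1000 = 6100 + (-200) = 5900 ft.
ISA temperature at 5900 ft = 15 − 2 × (5900/1000) = 3.2°C.
ISA deviation = -2 − 3.2 = -5.2°C.
Density altitude = 5900 + 120 × (-5.2) = 5276 ft.

5276 ft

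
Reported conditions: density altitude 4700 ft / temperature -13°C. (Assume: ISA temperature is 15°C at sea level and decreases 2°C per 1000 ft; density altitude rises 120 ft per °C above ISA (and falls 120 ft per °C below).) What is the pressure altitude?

DA = PA + 120 × (OAT − (15 − 2·PA/1000)) = PA + 120·OAT − 1800 + 0.24·PA = 1.24·PA + 120·OAT − 1800.
So 1.24·PA = 4700 − 120 × (-13) + 1800 = 8060.
PA = 8060 / 1.24 = 6500 ft.

6500 ft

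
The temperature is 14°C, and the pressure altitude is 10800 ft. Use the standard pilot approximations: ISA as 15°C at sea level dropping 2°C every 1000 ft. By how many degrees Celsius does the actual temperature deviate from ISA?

ISA temperature at 10800 ft = 15 − 2 × (10800/1000) = -6.6°C.
Deviation = OAT − ISA = 14 − (-6.6) = +20.6°C.

ISA+20.6°C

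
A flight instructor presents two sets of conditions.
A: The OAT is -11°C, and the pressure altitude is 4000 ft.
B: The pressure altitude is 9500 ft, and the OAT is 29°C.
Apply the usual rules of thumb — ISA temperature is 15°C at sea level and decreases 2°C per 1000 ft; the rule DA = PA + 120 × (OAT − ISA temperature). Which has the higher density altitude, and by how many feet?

A: ISA temp = 7°C, deviation -18°C, DA = 4000 + 120 × (-18) = 1840 ft.
B: ISA temp = -4°C, deviation +33°C, DA = 9500 + 120 × 33 = 13460 ft.
B is higher by 13460 − 1840 = 11620 ft.

B by 11620 ft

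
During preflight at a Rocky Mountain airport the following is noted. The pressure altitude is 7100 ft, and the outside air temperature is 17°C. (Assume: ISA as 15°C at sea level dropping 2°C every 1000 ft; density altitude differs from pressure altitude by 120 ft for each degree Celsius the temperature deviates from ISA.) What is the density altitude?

ISA temperature at 7100 ft = 15 − 2 × (7100/1000) = 0.8°C.
ISA deviation = 17 − 0.8 = +16.2°C.
Density altitude = 7100 + 120 × (16.2) = 7100 + (+1944) = 9044 ft.

9044 ft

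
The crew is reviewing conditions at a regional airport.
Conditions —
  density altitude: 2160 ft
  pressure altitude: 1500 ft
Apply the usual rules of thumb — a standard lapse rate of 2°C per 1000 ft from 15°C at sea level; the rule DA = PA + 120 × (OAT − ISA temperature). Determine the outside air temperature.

Density altitude − pressure altitude = 2160 − 1500 = +660 ft.
At 120 ft/°C that is an ISA deviation of 660/120 = +5.5°C.
ISA temperature at 1500 ft = 15 − 2 × (1500/1000) = 12°C.
OAT = ISA + deviation = 12 + (+5.5) = 17.5°C.

17.5°C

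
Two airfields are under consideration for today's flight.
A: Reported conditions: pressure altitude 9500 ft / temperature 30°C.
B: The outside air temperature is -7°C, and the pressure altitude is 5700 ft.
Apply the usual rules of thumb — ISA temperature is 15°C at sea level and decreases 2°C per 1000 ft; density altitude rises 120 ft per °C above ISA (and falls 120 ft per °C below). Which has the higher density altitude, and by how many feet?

A: ISA temp = -4°C, deviation +34°C, DA = 9500 + 120 × 34 = 13580 ft.
B: ISA temp = 3.6°C, deviation -10.6°C, DA = 5700 + 120 × (-10.6) = 4428 ft.
A is higher by 13580 − 4428 = 9152 ft.

A by 9152 ft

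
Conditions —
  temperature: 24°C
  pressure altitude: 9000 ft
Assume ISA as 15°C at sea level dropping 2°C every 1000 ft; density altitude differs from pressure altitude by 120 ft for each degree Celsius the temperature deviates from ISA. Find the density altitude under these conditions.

12240 ft

ISA temperature at 9000 ft = 15 − 2 × (9000/1000) = -3°C.
ISA deviation = 24 − (-3) = +27°C.
Density altitude = 9000 + 120 × (27) = 9000 + (+3240) = 12240 ft.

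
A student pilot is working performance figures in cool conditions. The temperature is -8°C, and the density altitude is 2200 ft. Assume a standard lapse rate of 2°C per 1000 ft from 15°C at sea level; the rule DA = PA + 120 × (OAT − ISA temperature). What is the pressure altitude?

DA = PA + 120 × (OAT − (15 − 2·PA/1000)) = PA + 120·OAT − 1800 + 0.24·PA = 1.24·PA + 120·OAT − 1800.
So 1.24·PA = 2200 − 120 × (-8) + 1800 = 4960.
PA = 4960 / 1.24 = 4000 ft.

4000 ft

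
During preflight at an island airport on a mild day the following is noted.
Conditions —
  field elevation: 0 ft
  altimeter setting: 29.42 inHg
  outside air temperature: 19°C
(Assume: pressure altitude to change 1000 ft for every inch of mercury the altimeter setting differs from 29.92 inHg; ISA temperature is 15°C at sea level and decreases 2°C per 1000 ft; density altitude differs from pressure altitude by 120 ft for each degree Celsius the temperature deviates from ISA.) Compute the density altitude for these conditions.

Pressure altitude = 0 + (29.92 − 29.42) × 1000 = 0 + (+500) = 500 ft.
ISA temperature at 500 ft = 15 − 2 × (500/1000) = 14°C.
ISA deviation = 19 − 14 = +5°C.
Density altitude = 500 + 120 × (5) = 1100 ft.

1100 ft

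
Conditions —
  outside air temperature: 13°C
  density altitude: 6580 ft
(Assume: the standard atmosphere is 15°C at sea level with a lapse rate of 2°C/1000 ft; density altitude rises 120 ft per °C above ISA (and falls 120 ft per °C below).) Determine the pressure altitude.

5500 ft

DA = PA + 120 × (OAT − (15 − 2·PA/1000)) = PA + 120·OAT − 1800 + 0.24·PA = 1.24·PA + 120·OAT − 1800.
So 1.24·PA = 6580 − 120 × 13 + 1800 = 6820.
PA = 6820 / 1.24 = 5500 ft.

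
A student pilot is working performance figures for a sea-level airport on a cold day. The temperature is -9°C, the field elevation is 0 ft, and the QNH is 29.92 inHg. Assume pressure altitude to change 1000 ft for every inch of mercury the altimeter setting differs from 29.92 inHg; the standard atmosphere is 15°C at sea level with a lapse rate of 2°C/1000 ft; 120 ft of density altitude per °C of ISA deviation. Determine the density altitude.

-2880 ft

Pressure altitude = 0 + (29.92 − 29.92) × 1000 = 0 + (0) = 0 ft.
ISA temperature at 0 ft = 15 − 2 × (0/1000) = 15°C.
ISA deviation = -9 − 15 = -24°C.
Density altitude = 0 + 120 × (-24) = -2880 ft.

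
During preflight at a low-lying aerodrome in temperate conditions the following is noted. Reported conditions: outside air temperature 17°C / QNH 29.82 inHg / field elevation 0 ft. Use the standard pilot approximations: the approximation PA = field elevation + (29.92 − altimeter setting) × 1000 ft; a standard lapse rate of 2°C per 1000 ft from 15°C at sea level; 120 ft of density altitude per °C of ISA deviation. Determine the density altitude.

364 ft

Pressure altitude = 0 + (29.92 − 29.82) × 1000 = 0 + (+100) = 100 ft.
ISA temperature at 100 ft = 15 − 2 × (100/1000) = 14.8°C.
ISA deviation = 17 − 14.8 = +2.2°C.
Density altitude = 100 + 120 × (2.2) = 364 ft.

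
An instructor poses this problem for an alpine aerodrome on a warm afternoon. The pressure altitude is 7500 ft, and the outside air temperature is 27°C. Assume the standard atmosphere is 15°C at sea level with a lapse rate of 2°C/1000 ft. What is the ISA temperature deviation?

ISA temperature at 7500 ft = 15 − 2 × (7500/1000) = 0°C.
Deviation = OAT − ISA = 27 − 0 = +27°C.

ISA+27°C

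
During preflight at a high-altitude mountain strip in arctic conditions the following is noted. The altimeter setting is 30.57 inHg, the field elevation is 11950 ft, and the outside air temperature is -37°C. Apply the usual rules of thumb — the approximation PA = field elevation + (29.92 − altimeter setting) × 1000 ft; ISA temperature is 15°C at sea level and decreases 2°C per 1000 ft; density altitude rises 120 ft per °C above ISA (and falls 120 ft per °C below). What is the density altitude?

Pressure altitude = 11950 + (29.92 − 30.57) × 1000 = 11950 + (-650) = 11300 ft.
ISA temperature at 11300 ft = 15 − 2 × (11300/1000) = -7.6°C.
ISA deviation = -37 − (-7.6) = -29.4°C.
Density altitude = 11300 + 120 × (-29.4) = 7772 ft.

7772 ft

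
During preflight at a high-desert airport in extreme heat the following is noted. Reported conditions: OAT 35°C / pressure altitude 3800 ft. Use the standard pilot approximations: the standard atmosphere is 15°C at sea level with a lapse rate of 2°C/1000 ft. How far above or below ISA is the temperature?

ISA+27.6°C

ISA temperature at 3800 ft = 15 − 2 × (3800/1000) = 7.4°C.
Deviation = OAT − ISA = 35 − 7.4 = +27.6°C.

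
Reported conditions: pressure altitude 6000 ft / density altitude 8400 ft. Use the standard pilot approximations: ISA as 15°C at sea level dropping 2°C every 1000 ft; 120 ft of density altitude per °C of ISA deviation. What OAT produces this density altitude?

23°C

Density altitude − pressure altitude = 8400 − 6000 = +2400 ft.
At 120 ft/°C that is an ISA deviation of 2400/120 = +20°C.
ISA temperature at 6000 ft = 15 − 2 × (6000/1000) = 3°C.
OAT = ISA + deviation = 3 + (+20) = 23°C.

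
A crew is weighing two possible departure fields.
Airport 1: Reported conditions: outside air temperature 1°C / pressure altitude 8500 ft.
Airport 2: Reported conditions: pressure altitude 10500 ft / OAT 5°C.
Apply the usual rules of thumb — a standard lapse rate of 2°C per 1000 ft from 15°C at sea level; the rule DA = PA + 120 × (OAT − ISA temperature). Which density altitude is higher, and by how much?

Airport 2 by 2960 ft

Airport 1: ISA temp = -2°C, deviation +3°C, DA = 8500 + 120 × 3 = 8860 ft.
Airport 2: ISA temp = -6°C, deviation +11°C, DA = 10500 + 120 × 11 = 11820 ft.
Airport 2 is higher by 11820 − 8860 = 2960 ft.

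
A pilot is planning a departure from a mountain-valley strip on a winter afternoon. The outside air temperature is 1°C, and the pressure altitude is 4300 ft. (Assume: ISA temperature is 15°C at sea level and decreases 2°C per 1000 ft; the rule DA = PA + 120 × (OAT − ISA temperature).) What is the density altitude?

ISA temperature at 4300 ft = 15 − 2 × (4300/1000) = 6.4°C.
ISA deviation = 1 − 6.4 = -5.4°C.
Density altitude = 4300 + 120 × (-5.4) = 4300 + (-648) = 3652 ft.

3652 ft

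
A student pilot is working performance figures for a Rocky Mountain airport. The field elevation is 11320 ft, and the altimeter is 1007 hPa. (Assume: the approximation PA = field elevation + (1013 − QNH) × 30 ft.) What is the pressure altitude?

11500 ft

Pressure correction = (1013 − 1007) × 30 = +180 ft.
Pressure altitude = 11320 + (+180) = 11500 ft.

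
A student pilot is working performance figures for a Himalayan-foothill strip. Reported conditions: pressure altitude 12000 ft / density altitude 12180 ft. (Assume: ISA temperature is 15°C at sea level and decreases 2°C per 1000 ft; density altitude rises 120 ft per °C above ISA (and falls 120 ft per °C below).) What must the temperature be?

Density altitude − pressure altitude = 12180 − 12000 = +180 ft.
At 120 ft/°C that is an ISA deviation of 180/120 = +1.5°C.
ISA temperature at 12000 ft = 15 − 2 × (12000/1000) = -9°C.
OAT = ISA + deviation = -9 + (+1.5) = -7.5°C.

-7.5°C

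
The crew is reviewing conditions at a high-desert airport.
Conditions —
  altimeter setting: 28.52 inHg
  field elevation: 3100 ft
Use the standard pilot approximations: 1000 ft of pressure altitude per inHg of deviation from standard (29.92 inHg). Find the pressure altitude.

Pressure correction = (29.92 − 28.52) × 1000 = +1400 ft.
Pressure altitude = 3100 + (+1400) = 4500 ft.

4500 ft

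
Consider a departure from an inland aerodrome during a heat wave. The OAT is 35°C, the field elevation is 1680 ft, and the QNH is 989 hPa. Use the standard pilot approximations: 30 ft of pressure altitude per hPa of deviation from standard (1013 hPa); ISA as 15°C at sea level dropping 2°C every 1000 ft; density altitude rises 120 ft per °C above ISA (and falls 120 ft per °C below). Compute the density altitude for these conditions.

5376 ft

Pressure altitude = 1680 + (1013 − 989) × 30 = 1680 + (+720) = 2400 ft.
ISA temperature at 2400 ft = 15 − 2 × (2400/1000) = 10.2°C.
ISA deviation = 35 − 10.2 = +24.8°C.
Density altitude = 2400 + 120 × (24.8) = 5376 ft.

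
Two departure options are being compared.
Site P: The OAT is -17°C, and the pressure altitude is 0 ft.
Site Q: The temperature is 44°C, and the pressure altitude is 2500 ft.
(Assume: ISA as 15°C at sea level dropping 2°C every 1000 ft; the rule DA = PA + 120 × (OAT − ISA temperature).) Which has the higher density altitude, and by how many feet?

Site Q by 10420 ft

Site P: ISA temp = 15°C, deviation -32°C, DA = 0 + 120 × (-32) = -3840 ft.
Site Q: ISA temp = 10°C, deviation +34°C, DA = 2500 + 120 × 34 = 6580 ft.
Site Q is higher by 6580 − (-3840) = 10420 ft.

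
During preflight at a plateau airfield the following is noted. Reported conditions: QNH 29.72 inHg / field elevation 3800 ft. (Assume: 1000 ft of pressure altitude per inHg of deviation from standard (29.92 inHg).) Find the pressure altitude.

4000 ft

Pressure correction = (29.92 − 29.72) × 1000 = +200 ft.
Pressure altitude = 3800 + (+200) = 4000 ft.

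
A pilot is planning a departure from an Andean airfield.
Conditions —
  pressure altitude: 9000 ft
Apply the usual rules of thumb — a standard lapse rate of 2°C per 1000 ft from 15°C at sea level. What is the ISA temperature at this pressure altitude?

-3°C

ISA temperature = 15 − 2 × (9000/1000) = 15 − 18 = -3°C.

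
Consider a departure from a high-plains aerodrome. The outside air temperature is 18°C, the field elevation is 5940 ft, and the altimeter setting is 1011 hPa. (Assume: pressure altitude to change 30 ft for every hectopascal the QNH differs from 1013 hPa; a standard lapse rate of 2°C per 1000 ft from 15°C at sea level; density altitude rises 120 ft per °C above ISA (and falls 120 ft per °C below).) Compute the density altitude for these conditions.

Pressure altitude = 5940 + (1013 − 1011) × 30 = 5940 + (+60) = 6000 ft.
ISA temperature at 6000 ft = 15 − 2 × (6000/1000) = 3°C.
ISA deviation = 18 − 3 = +15°C.
Density altitude = 6000 + 120 × (15) = 7800 ft.

7800 ft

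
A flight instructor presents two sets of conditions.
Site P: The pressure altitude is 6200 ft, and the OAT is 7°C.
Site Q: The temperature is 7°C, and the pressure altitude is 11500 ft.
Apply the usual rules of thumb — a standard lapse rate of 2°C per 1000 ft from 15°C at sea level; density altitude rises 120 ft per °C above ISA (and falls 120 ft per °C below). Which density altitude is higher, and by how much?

Site Q by 6572 ft

Site P: ISA temp = 2.6°C, deviation +4.4°C, DA = 6200 + 120 × 4.4 = 6728 ft.
Site Q: ISA temp = -8°C, deviation +15°C, DA = 11500 + 120 × 15 = 13300 ft.
Site Q is higher by 13300 − 6728 = 6572 ft.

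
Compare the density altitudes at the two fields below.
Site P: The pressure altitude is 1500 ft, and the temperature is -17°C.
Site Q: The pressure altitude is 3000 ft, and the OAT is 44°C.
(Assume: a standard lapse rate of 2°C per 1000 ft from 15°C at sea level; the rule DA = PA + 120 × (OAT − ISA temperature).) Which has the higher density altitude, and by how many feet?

Site Q by 9180 ft

Site P: ISA temp = 12°C, deviation -29°C, DA = 1500 + 120 × (-29) = -1980 ft.
Site Q: ISA temp = 9°C, deviation +35°C, DA = 3000 + 120 × 35 = 7200 ft.
Site Q is higher by 7200 − (-1980) = 9180 ft.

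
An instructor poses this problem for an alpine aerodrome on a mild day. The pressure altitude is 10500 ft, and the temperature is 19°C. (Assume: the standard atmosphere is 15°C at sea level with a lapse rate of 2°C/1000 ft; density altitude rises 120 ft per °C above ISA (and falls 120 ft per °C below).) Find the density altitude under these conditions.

ISA temperature at 10500 ft = 15 − 2 × (10500/1000) = -6°C.
ISA deviation = 19 − (-6) = +25°C.
Density altitude = 10500 + 120 × (25) = 10500 + (+3000) = 13500 ft.

13500 ft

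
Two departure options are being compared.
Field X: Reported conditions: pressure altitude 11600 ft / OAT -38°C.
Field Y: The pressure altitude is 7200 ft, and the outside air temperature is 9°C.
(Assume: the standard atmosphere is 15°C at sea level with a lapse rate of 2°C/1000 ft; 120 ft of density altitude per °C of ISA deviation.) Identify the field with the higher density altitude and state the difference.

Field X: ISA temp = -8.2°C, deviation -29.8°C, DA = 11600 + 120 × (-29.8) = 8024 ft.
Field Y: ISA temp = 0.6°C, deviation +8.4°C, DA = 7200 + 120 × 8.4 = 8208 ft.
Field Y is higher by 8208 − 8024 = 184 ft.

Field Y by 184 ft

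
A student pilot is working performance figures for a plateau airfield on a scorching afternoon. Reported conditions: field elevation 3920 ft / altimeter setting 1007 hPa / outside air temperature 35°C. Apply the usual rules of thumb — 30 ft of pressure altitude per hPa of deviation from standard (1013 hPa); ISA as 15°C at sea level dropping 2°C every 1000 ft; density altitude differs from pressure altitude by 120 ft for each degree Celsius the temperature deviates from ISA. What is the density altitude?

Pressure altitude = 3920 + (1013 − 1007) × 30 = 3920 + (+180) = 4100 ft.
ISA temperature at 4100 ft = 15 − 2 × (4100/1000) = 6.8°C.
ISA deviation = 35 − 6.8 = +28.2°C.
Density altitude = 4100 + 120 × (28.2) = 7484 ft.

7484 ft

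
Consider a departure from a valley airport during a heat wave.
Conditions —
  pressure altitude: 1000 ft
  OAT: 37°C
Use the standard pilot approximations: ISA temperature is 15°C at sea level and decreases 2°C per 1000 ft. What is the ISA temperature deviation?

ISA temperature at 1000 ft = 15 − 2 × (1000/1000) = 13°C.
Deviation = OAT − ISA = 37 − 13 = +24°C.

ISA+24°C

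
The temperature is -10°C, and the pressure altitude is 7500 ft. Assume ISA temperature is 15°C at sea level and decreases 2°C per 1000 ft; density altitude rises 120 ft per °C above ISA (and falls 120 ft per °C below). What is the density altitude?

6300 ft

ISA temperature at 7500 ft = 15 − 2 × (7500/1000) = 0°C.
ISA deviation = -10 − 0 = -10°C.
Density altitude = 7500 + 120 × (-10) = 7500 + (-1200) = 6300 ft.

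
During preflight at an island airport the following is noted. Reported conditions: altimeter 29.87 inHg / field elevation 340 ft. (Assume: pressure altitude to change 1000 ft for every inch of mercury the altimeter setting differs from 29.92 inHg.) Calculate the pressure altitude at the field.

Pressure correction = (29.92 − 29.87) × 1000 = +50 ft.
Pressure altitude = 340 + (+50) = 390 ft.

390 ft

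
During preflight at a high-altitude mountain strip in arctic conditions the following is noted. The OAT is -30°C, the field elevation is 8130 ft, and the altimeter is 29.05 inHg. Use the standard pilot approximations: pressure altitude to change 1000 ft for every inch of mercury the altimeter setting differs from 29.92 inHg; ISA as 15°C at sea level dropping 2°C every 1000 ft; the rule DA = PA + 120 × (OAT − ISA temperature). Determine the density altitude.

Pressure altitude = 8130 + (29.92 − 29.05) × 1000 = 8130 + (+870) = 9000 ft.
ISA temperature at 9000 ft = 15 − 2 × (9000/1000) = -3°C.
ISA deviation = -30 − (-3) = -27°C.
Density altitude = 9000 + 120 × (-27) = 5760 ft.

5760 ft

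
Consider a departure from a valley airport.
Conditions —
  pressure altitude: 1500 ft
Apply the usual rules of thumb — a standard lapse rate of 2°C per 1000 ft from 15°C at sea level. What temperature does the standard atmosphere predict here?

12°C

ISA temperature = 15 − 2 × (1500/1000) = 15 − 3 = 12°C.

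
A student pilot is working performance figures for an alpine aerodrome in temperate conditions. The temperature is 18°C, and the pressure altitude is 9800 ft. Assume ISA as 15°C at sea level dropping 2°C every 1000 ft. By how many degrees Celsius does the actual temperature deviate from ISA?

ISA+22.6°C

ISA temperature at 9800 ft = 15 − 2 × (9800/1000) = -4.6°C.
Deviation = OAT − ISA = 18 − (-4.6) = +22.6°C.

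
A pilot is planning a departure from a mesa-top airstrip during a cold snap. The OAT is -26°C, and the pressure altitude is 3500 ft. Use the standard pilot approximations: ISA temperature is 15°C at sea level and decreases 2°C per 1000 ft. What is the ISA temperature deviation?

ISA-34°C

ISA temperature at 3500 ft = 15 − 2 × (3500/1000) = 8°C.
Deviation = OAT − ISA = -26 − 8 = -34°C.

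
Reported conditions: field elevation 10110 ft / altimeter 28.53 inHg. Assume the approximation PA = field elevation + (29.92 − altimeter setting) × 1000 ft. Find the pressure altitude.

Pressure correction = (29.92 − 28.53) × 1000 = +1390 ft.
Pressure altitude = 10110 + (+1390) = 11500 ft.

11500 ft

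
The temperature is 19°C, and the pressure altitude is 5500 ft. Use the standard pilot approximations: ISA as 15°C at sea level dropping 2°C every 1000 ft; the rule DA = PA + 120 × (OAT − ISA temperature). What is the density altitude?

ISA temperature at 5500 ft = 15 − 2 × (5500/1000) = 4°C.
ISA deviation = 19 − 4 = +15°C.
Density altitude = 5500 + 120 × (15) = 5500 + (+1800) = 7300 ft.

7300 ft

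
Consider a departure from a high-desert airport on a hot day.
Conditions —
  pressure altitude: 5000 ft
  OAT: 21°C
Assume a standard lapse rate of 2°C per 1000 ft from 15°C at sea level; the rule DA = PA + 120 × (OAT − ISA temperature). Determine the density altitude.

6920 ft

ISA temperature at 5000 ft = 15 − 2 × (5000/1000) = 5°C.
ISA deviation = 21 − 5 = +16°C.
Density altitude = 5000 + 120 × (16) = 5000 + (+1920) = 6920 ft.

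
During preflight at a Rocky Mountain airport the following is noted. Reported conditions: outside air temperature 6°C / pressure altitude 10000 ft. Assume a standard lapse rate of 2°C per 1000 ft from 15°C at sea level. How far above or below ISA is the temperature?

ISA+11°C

ISA temperature at 10000 ft = 15 − 2 × (10000/1000) = -5°C.
Deviation = OAT − ISA = 6 − (-5) = +11°C.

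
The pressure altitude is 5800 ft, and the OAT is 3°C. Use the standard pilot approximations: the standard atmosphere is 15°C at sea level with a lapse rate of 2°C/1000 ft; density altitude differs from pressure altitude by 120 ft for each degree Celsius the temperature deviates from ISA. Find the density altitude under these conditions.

5752 ft

ISA temperature at 5800 ft = 15 − 2 × (5800/1000) = 3.4°C.
ISA deviation = 3 − 3.4 = -0.4°C.
Density altitude = 5800 + 120 × (-0.4) = 5800 + (-48) = 5752 ft.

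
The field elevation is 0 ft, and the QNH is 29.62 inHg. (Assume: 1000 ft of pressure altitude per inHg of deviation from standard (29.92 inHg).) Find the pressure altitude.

300 ft

Pressure correction = (29.92 − 29.62) × 1000 = +300 ft.
Pressure altitude = 0 + (+300) = 300 ft.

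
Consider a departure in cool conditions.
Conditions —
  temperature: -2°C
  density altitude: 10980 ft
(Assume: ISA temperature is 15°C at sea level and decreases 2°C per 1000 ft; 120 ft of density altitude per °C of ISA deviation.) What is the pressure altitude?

10500 ft

DA = PA + 120 × (OAT − (15 − 2·PA/1000)) = PA + 120·OAT − 1800 + 0.24·PA = 1.24·PA + 120·OAT − 1800.
So 1.24·PA = 10980 − 120 × (-2) + 1800 = 13020.
PA = 13020 / 1.24 = 10500 ft.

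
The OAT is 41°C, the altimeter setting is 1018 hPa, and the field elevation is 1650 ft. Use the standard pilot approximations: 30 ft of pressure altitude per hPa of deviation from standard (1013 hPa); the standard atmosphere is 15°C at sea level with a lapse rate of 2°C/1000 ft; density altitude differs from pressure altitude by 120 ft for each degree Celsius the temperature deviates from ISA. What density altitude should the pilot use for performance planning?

4980 ft

Pressure altitude = 1650 + (1013 − 1018) × 30 = 1650 + (-150) = 1500 ft.
ISA temperature at 1500 ft = 15 − 2 × (1500/1000) = 12°C.
ISA deviation = 41 − 12 = +29°C.
Density altitude = 1500 + 120 × (29) = 4980 ft.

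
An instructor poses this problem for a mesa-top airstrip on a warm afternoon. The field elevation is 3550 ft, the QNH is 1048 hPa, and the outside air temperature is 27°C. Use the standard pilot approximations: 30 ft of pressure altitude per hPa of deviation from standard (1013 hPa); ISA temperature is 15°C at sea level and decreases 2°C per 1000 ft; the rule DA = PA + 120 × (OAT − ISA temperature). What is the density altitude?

4540 ft

Pressure altitude = 3550 + (1013 − 1048) × 30 = 3550 + (-1050) = 2500 ft.
ISA temperature at 2500 ft = 15 − 2 × (2500/1000) = 10°C.
ISA deviation = 27 − 10 = +17°C.
Density altitude = 2500 + 120 × (17) = 4540 ft.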